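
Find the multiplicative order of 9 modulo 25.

10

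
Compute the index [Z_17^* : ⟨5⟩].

ord(5) | φ(17) = 17 − 1 = 16 = 2^4.
Divisors of 16: 1, 2, 4, 8, 16.
Check 5^d mod 17 for each divisor in increasing order:
5^1 ≡ 5 (mod 17)
5^2 ≡ 8 (mod 17)
5^4 ≡ 13 (mod 17)
5^8 ≡ 16 (mod 17)
5^16 ≡ 1 (mod 17) ✓
So ord_17(5) = 16, hence |⟨5⟩| = 16.
The index is φ(17) / ord(5) = 16 / 16 = 1.

1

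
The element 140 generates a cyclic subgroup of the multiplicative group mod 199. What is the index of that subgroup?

By Lagrange's theorem, ord_199(140) divides φ(199) = 199 − 1 = 198 = 2 · 3^2 · 11.
Divisors of 198: 1, 2, 3, 6, 9, 11, 18, 22, 33, 66, 99, 198.
Check 140^d mod 199 for each divisor in increasing order:
140^1 ≡ 140 (mod 199)
140^2 ≡ 98 (mod 199)
140^3 ≡ 188 (mod 199)
140^6 ≡ 121 (mod 199)
140^9 ≡ 62 (mod 199)
140^11 ≡ 106 (mod 199)
140^18 ≡ 63 (mod 199)
140^22 ≡ 92 (mod 199)
140^33 ≡ 1 (mod 199) ✓
Thus |⟨140⟩| = ord(140) = 33.
[(Z/199Z)^× : ⟨140⟩] = 198/33 = 6.

6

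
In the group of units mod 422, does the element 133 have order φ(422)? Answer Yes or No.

Yes

φ(422) = φ(2)·φ(211) = 1·210 = 210 = 2 · 3 · 5 · 7.
It suffices to check that the order of 133 is not a proper divisor of 210: compute 133^(210/q) for q ∈ {2, 3, 5, 7}.
133^105 ≡ 421 (mod 422)  [q = 2: ≢ 1 ✓]
133^70 ≡ 225 (mod 422)  [q = 3: ≢ 1 ✓]
133^42 ≡ 399 (mod 422)  [q = 5: ≢ 1 ✓]
133^30 ≡ 269 (mod 422)  [q = 7: ≢ 1 ✓]
None equal 1, so ord_422(133) = 210: 133 is a primitive root.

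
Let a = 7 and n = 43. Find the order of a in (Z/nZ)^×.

6

Since 7 ∈ (Z/43Z)^×, its order divides φ(43) = 43 − 1 = 42 = 2 · 3 · 7.
Divisors of 42: 1, 2, 3, 6, 7, 14, 21, 42.
Compute 7^d (mod 43) for the divisors d until we hit 1:
7^1 ≡ 7 (mod 43)
7^2 ≡ 6 (mod 43)
7^3 ≡ 42 (mod 43)
7^6 ≡ 1 (mod 43) ✓
The smallest such exponent is 6, so the order of 7 is 6.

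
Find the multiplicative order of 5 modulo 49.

42

By Lagrange's theorem, ord_49(5) divides φ(49) = φ(7^2) = 7·(7−1) = 42 = 2 · 3 · 7.
Divisors of 42: 1, 2, 3, 6, 7, 14, 21, 42.
Test each divisor d:
5^1 ≡ 5
5^2 ≡ 25
5^3 ≡ 27
5^6 ≡ 43
5^7 ≡ 19
5^14 ≡ 18
5^21 ≡ 48
5^42 ≡ 1
So ord_49(5) = 42.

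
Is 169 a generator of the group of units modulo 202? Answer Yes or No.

No

φ(202) = φ(2)·φ(101) = 1·100 = 100 = 2^2 · 5^2.
It suffices to check that the order of 169 is not a proper divisor of 100: compute 169^(100/q) for q ∈ {2, 5}.
169^50 ≡ 1 (mod 202)  [q = 2: ≡ 1 ✗]
169^20 ≡ 137 (mod 202)  [q = 5: ≢ 1 ✓]
169^50 ≡ 1 shows ord(169) | 50, strictly less than φ(202); not a primitive root.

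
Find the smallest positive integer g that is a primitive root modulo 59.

φ(59) = 59 − 1 = 58 = 2 · 29.
g is a primitive root iff g^(58/q) ≢ 1 (mod 59) for each prime q ∈ {2, 29}.
g = 2: 2^29 ≡ 58; 2^2 ≡ 4 — none is 1, so 2 is a primitive root.
The smallest primitive root modulo 59 is 2.

2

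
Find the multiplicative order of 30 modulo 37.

18

By Lagrange's theorem, ord_37(30) divides φ(37) = 37 − 1 = 36 = 2^2 · 3^2.
Divisors of 36: 1, 2, 3, 4, 6, 9, 12, 18, 36.
Check 30^d mod 37 for each divisor in increasing order:
30^1 ≡ 30
30^2 ≡ 12
30^3 ≡ 27
30^4 ≡ 33
30^6 ≡ 26
30^9 ≡ 36
30^12 ≡ 10
30^18 ≡ 1
The smallest such exponent is 18, so the order of 30 is 18.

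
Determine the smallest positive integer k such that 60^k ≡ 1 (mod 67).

The order of 60 must divide φ(67) = 67 − 1 = 66 = 2 · 3 · 11.
Divisors of 66: 1, 2, 3, 6, 11, 22, 33, 66.
Evaluate successive powers at the divisors of 66:
60^1 ≡ 60 (mod 67)
60^2 ≡ 49 (mod 67)
60^3 ≡ 59 (mod 67)
60^6 ≡ 64 (mod 67)
60^11 ≡ 37 (mod 67)
60^22 ≡ 29 (mod 67)
60^33 ≡ 1 (mod 67) ✓
Hence ord(60) = 33.

33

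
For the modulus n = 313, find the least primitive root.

10

φ(313) = 313 − 1 = 312 = 2^3 · 3 · 13.
Test candidates g = 2, 3, … against the prime factors q ∈ {2, 3, 13} of φ(313): g is a generator iff g^(312/q) ≢ 1 for every such q.
g = 2: 2^156 ≡ 1 — hits 1, so not a primitive root.
g = 3: 3^156 ≡ 1 — hits 1, so not a primitive root.
g = 4: 4^156 ≡ 1 — hits 1, so not a primitive root.
g = 5: 5^156 ≡ 312; 5^104 ≡ 1 — hits 1, so not a primitive root.
g = 6: 6^156 ≡ 1 — hits 1, so not a primitive root.
g = 7: 7^156 ≡ 312; 7^104 ≡ 1 — hits 1, so not a primitive root.
g = 8: 8^156 ≡ 1 — hits 1, so not a primitive root.
g = 9: 9^156 ≡ 1 — hits 1, so not a primitive root.
g = 10: 10^156 ≡ 312; 10^104 ≡ 214; 10^24 ≡ 103 — none is 1, so 10 is a primitive root.
Hence the least primitive root of 313 is 10.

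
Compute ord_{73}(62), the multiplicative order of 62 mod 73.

By Lagrange's theorem, ord_73(62) divides φ(73) = 73 − 1 = 72 = 2^3 · 3^2.
Divisors of 72: 1, 2, 3, 4, 6, 8, 9, 12, 18, 24, 36, 72.
Compute 62^d (mod 73) for the divisors d until we hit 1:
62^1 ≡ 62
62^2 ≡ 48
62^3 ≡ 56
62^4 ≡ 41
62^6 ≡ 70
62^8 ≡ 2
62^9 ≡ 51
62^12 ≡ 9
62^18 ≡ 46
62^24 ≡ 8
62^36 ≡ 72
62^72 ≡ 1
So ord_73(62) = 72.

72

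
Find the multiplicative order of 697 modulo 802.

400

By Lagrange's theorem, ord_802(697) divides φ(802) = φ(2)·φ(401) = 1·400 = 400 = 2^4 · 5^2.
Divisors of 400: 1, 2, 4, 5, 8, 10, 16, 20, 25, 40, 50, 80, 100, 200, 400.
Evaluate successive powers at the divisors of 400:
697^1 ≡ 697 (mod 802)
697^2 ≡ 599 (mod 802)
697^4 ≡ 307 (mod 802)
697^5 ≡ 647 (mod 802)
697^8 ≡ 415 (mod 802)
697^10 ≡ 767 (mod 802)
697^16 ≡ 597 (mod 802)
697^20 ≡ 423 (mod 802)
697^25 ≡ 199 (mod 802)
697^40 ≡ 83 (mod 802)
697^50 ≡ 303 (mod 802)
697^80 ≡ 473 (mod 802)
697^100 ≡ 381 (mod 802)
697^200 ≡ 801 (mod 802)
697^400 ≡ 1 (mod 802) ✓
Hence ord(697) = 400.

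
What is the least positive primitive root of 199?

φ(199) = 199 − 1 = 198 = 2 · 3^2 · 11.
g is a primitive root iff g^(198/q) ≢ 1 (mod 199) for each prime q ∈ {2, 3, 11}.
g = 2: 2^99 ≡ 1 — hits 1, so not a primitive root.
g = 3: 3^99 ≡ 198; 3^66 ≡ 106; 3^18 ≡ 125 — none is 1, so 3 is a primitive root.
So 3 is the smallest generator of (Z/199Z)^×.

3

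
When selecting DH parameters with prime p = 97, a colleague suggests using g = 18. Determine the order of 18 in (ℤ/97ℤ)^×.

16

Since 18 ∈ (Z/97Z)^×, its order divides φ(97) = 97 − 1 = 96 = 2^5 · 3.
Divisors of 96: 1, 2, 3, 4, 6, 8, 12, 16, 24, 32, 48, 96.
Check 18^d mod 97 for each divisor in increasing order:
18^1 ≡ 18 (mod 97)
18^2 ≡ 33 (mod 97)
18^3 ≡ 12 (mod 97)
18^4 ≡ 22 (mod 97)
18^6 ≡ 47 (mod 97)
18^8 ≡ 96 (mod 97)
18^12 ≡ 75 (mod 97)
18^16 ≡ 1 (mod 97) ✓
Hence ord(18) = 16.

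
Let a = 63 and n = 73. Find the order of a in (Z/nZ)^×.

8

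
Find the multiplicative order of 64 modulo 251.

25

ord(64) | φ(251) = 251 − 1 = 250 = 2 · 5^3.
Divisors of 250: 1, 2, 5, 10, 25, 50, 125, 250.
Check 64^d mod 251 for each divisor in increasing order:
64^1 ≡ 64
64^2 ≡ 80
64^5 ≡ 219
64^10 ≡ 20
64^25 ≡ 1
So ord_251(64) = 25.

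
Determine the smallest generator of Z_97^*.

5

φ(97) = 97 − 1 = 96 = 2^5 · 3.
g is a primitive root iff g^(96/q) ≢ 1 (mod 97) for each prime q ∈ {2, 3}.
g = 2: 2^48 ≡ 1 — hits 1, so not a primitive root.
g = 3: 3^48 ≡ 1 — hits 1, so not a primitive root.
g = 4: 4^48 ≡ 1 — hits 1, so not a primitive root.
g = 5: 5^48 ≡ 96; 5^32 ≡ 35 — none is 1, so 5 is a primitive root.
The smallest primitive root modulo 97 is 5.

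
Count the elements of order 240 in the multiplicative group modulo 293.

0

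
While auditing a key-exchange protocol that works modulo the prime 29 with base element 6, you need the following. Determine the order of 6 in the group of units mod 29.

The order of 6 must divide φ(29) = 29 − 1 = 28 = 2^2 · 7.
Divisors of 28: 1, 2, 4, 7, 14, 28.
Check 6^d mod 29 for each divisor in increasing order:
6^1 ≡ 6 (mod 29)
6^2 ≡ 7 (mod 29)
6^4 ≡ 20 (mod 29)
6^7 ≡ 28 (mod 29)
6^14 ≡ 1 (mod 29) ✓
So ord_29(6) = 14.

14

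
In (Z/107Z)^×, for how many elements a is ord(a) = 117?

φ(107) = 107 − 1 = 106 = 2 · 53.
Since (Z/107Z)^× is cyclic of order 106, the number of elements of order d is φ(d) when d | 106 and 0 otherwise.
Here 106 is not a multiple of 117, so there are no elements of order 117.

0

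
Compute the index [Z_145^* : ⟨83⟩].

4

ord(83) | φ(145) = φ(5·29) = (5−1)·(29−1) = 4·28 = 112 = 2^4 · 7.
Divisors of 112: 1, 2, 4, 7, 8, 14, 16, 28, 56, 112.
Evaluate successive powers at the divisors of 112:
83^1 ≡ 83
83^2 ≡ 74
83^4 ≡ 111
83^7 ≡ 117
83^8 ≡ 141
83^14 ≡ 59
83^16 ≡ 16
83^28 ≡ 1
Thus |⟨83⟩| = ord(83) = 28.
Index = |(Z/145Z)^×| / |⟨83⟩| = 112 / 28 = 4.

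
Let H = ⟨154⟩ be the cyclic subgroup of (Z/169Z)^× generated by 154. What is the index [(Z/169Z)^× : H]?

1

ord(154) | φ(169) = φ(13^2) = 13·(13−1) = 156 = 2^2 · 3 · 13.
Divisors of 156: 1, 2, 3, 4, 6, 12, 13, 26, 39, 52, 78, 156.
Check 154^d mod 169 for each divisor in increasing order:
154^1 ≡ 154 (mod 169)
154^2 ≡ 56 (mod 169)
154^3 ≡ 5 (mod 169)
154^4 ≡ 94 (mod 169)
154^6 ≡ 25 (mod 169)
154^12 ≡ 118 (mod 169)
154^13 ≡ 89 (mod 169)
154^26 ≡ 147 (mod 169)
154^39 ≡ 70 (mod 169)
154^52 ≡ 146 (mod 169)
154^78 ≡ 168 (mod 169)
154^156 ≡ 1 (mod 169) ✓
So ord_169(154) = 156, hence |⟨154⟩| = 156.
[(Z/169Z)^× : ⟨154⟩] = 156/156 = 1.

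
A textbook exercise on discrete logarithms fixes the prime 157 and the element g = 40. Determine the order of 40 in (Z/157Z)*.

39

Since 40 ∈ (Z/157Z)^×, its order divides φ(157) = 157 − 1 = 156 = 2^2 · 3 · 13.
Divisors of 156: 1, 2, 3, 4, 6, 12, 13, 26, 39, 52, 78, 156.
Check 40^d mod 157 for each divisor in increasing order:
40^1 ≡ 40 (mod 157)
40^2 ≡ 30 (mod 157)
40^3 ≡ 101 (mod 157)
40^4 ≡ 115 (mod 157)
40^6 ≡ 153 (mod 157)
40^12 ≡ 16 (mod 157)
40^13 ≡ 12 (mod 157)
40^26 ≡ 144 (mod 157)
40^39 ≡ 1 (mod 157) ✓
The smallest such exponent is 39, so the order of 40 is 39.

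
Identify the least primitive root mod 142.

7

φ(142) = φ(2)·φ(71) = 1·70 = 70 = 2 · 5 · 7.
g is a primitive root iff g^(70/q) ≢ 1 (mod 142) for each prime q ∈ {2, 5, 7}.
g = 2: gcd(2, 142) = 2 > 1, not a unit — skip.
g = 3: 3^35 ≡ 1 — hits 1, so not a primitive root.
g = 4: gcd(4, 142) = 2 > 1, not a unit — skip.
g = 5: 5^35 ≡ 1 — hits 1, so not a primitive root.
g = 6: gcd(6, 142) = 2 > 1, not a unit — skip.
g = 7: 7^35 ≡ 141; 7^14 ≡ 125; 7^10 ≡ 45 — none is 1, so 7 is a primitive root.
The smallest primitive root modulo 142 is 7.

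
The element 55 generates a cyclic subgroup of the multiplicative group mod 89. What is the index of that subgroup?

Since 55 ∈ (Z/89Z)^×, its order divides φ(89) = 89 − 1 = 88 = 2^3 · 11.
Divisors of 88: 1, 2, 4, 8, 11, 22, 44, 88.
Check 55^d mod 89 for each divisor in increasing order:
55^1 ≡ 55
55^2 ≡ 88
55^4 ≡ 1
So ord_89(55) = 4, hence |⟨55⟩| = 4.
[(Z/89Z)^× : ⟨55⟩] = 88/4 = 22.

22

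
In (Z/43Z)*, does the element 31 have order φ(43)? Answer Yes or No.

No

φ(43) = 43 − 1 = 42 = 2 · 3 · 7.
Test 31^(42/q) mod 43 for each prime factor q of 42:
31^21 ≡ 1 (mod 43)  [q = 2: ≡ 1 ✗]
31^14 ≡ 36 (mod 43)  [q = 3: ≢ 1 ✓]
31^6 ≡ 21 (mod 43)  [q = 7: ≢ 1 ✓]
Since 31^21 ≡ 1, the order of 31 divides 21 < 42, so 31 is not a primitive root.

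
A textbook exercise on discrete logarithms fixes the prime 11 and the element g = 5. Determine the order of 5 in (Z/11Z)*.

5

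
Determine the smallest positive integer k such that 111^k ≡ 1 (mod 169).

156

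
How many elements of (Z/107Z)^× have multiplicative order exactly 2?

1

φ(107) = 107 − 1 = 106 = 2 · 53.
Since (Z/107Z)^× is cyclic of order 106, the number of elements of order d is φ(d) when d | 106 and 0 otherwise.
2 | 106, and φ(2) = 2 − 1 = 1.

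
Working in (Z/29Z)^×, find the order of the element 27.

28

The order of 27 must divide φ(29) = 29 − 1 = 28 = 2^2 · 7.
Divisors of 28: 1, 2, 4, 7, 14, 28.
Test each divisor d:
27^1 ≡ 27
27^2 ≡ 4
27^4 ≡ 16
27^7 ≡ 17
27^14 ≡ 28
27^28 ≡ 1
Therefore the multiplicative order of 27 modulo 29 is 28.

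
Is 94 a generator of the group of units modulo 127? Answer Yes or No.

No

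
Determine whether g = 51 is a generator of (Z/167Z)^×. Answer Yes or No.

Yes

φ(167) = 167 − 1 = 166 = 2 · 83.
An element g generates (Z/167Z)^× iff g^(166/q) ≢ 1 (mod 167) for each prime q ∈ {2, 83}.
51^83 ≡ 166 (mod 167)  [q = 2: ≢ 1 ✓]
51^2 ≡ 96 (mod 167)  [q = 83: ≢ 1 ✓]
None equal 1, so ord_167(51) = 166: 51 is a primitive root.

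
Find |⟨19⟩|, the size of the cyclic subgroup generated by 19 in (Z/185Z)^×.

36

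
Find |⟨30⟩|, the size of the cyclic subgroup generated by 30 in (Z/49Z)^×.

3

The order of 30 must divide φ(49) = φ(7^2) = 7·(7−1) = 42 = 2 · 3 · 7.
Divisors of 42: 1, 2, 3, 6, 7, 14, 21, 42.
Check 30^d mod 49 for each divisor in increasing order:
30^1 ≡ 30 (mod 49)
30^2 ≡ 18 (mod 49)
30^3 ≡ 1 (mod 49) ✓
Hence ord(30) = 3.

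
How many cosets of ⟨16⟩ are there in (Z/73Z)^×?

8

By Lagrange's theorem, ord_73(16) divides φ(73) = 73 − 1 = 72 = 2^3 · 3^2.
Divisors of 72: 1, 2, 3, 4, 6, 8, 9, 12, 18, 24, 36, 72.
Compute 16^d (mod 73) for the divisors d until we hit 1:
16^1 ≡ 16 (mod 73)
16^2 ≡ 37 (mod 73)
16^3 ≡ 8 (mod 73)
16^4 ≡ 55 (mod 73)
16^6 ≡ 64 (mod 73)
16^8 ≡ 32 (mod 73)
16^9 ≡ 1 (mod 73) ✓
The order of 16 is 9, so the subgroup it generates has 9 elements.
Index = |(Z/73Z)^×| / |⟨16⟩| = 72 / 9 = 8.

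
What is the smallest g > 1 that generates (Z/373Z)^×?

2

φ(373) = 373 − 1 = 372 = 2^2 · 3 · 31.
Test candidates g = 2, 3, … against the prime factors q ∈ {2, 3, 31} of φ(373): g is a generator iff g^(372/q) ≢ 1 for every such q.
g = 2: 2^186 ≡ 372; 2^124 ≡ 284; 2^12 ≡ 366 — none is 1, so 2 is a primitive root.
So 2 is the smallest generator of (Z/373Z)^×.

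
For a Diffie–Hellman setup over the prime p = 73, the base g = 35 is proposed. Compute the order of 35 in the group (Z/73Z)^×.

By Lagrange's theorem, ord_73(35) divides φ(73) = 73 − 1 = 72 = 2^3 · 3^2.
Divisors of 72: 1, 2, 3, 4, 6, 8, 9, 12, 18, 24, 36, 72.
Test each divisor d:
35^1 ≡ 35 (mod 73)
35^2 ≡ 57 (mod 73)
35^3 ≡ 24 (mod 73)
35^4 ≡ 37 (mod 73)
35^6 ≡ 65 (mod 73)
35^8 ≡ 55 (mod 73)
35^9 ≡ 27 (mod 73)
35^12 ≡ 64 (mod 73)
35^18 ≡ 72 (mod 73)
35^24 ≡ 8 (mod 73)
35^36 ≡ 1 (mod 73) ✓
Hence ord(35) = 36.

36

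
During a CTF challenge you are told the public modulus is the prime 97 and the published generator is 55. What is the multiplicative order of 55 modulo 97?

32

The order of 55 must divide φ(97) = 97 − 1 = 96 = 2^5 · 3.
Divisors of 96: 1, 2, 3, 4, 6, 8, 12, 16, 24, 32, 48, 96.
Compute 55^d (mod 97) for the divisors d until we hit 1:
55^1 ≡ 55
55^2 ≡ 18
55^3 ≡ 20
55^4 ≡ 33
55^6 ≡ 12
55^8 ≡ 22
55^12 ≡ 47
55^16 ≡ 96
55^24 ≡ 75
55^32 ≡ 1
The smallest such exponent is 32, so the order of 55 is 32.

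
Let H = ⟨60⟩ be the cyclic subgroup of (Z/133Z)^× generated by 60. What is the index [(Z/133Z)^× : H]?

Since 60 ∈ (Z/133Z)^×, its order divides φ(133) = φ(7·19) = (7−1)·(19−1) = 6·18 = 108 = 2^2 · 3^3.
Divisors of 108: 1, 2, 3, 4, 6, 9, 12, 18, 27, 36, 54, 108.
Evaluate successive powers at the divisors of 108:
60^1 ≡ 60
60^2 ≡ 9
60^3 ≡ 8
60^4 ≡ 81
60^6 ≡ 64
60^9 ≡ 113
60^12 ≡ 106
60^18 ≡ 1
So ord_133(60) = 18, hence |⟨60⟩| = 18.
[(Z/133Z)^× : ⟨60⟩] = 108/18 = 6.

6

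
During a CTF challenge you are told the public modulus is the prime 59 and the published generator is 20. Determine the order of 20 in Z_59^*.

29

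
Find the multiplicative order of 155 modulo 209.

18

Since 155 ∈ (Z/209Z)^×, its order divides φ(209) = φ(11·19) = (11−1)·(19−1) = 10·18 = 180 = 2^2 · 3^2 · 5.
Divisors of 180: 1, 2, 3, 4, 5, 6, 9, 10, 12, 15, 18, 20, 30, 36, 45, 60, 90, 180.
Evaluate successive powers at the divisors of 180:
155^1 ≡ 155
155^2 ≡ 199
155^3 ≡ 122
155^4 ≡ 100
155^5 ≡ 34
155^6 ≡ 45
155^9 ≡ 56
155^10 ≡ 111
155^12 ≡ 144
155^15 ≡ 12
155^18 ≡ 1
So ord_209(155) = 18.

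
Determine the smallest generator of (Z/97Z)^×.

5

φ(97) = 97 − 1 = 96 = 2^5 · 3.
g is a primitive root iff g^(96/q) ≢ 1 (mod 97) for each prime q ∈ {2, 3}.
g = 2: 2^48 ≡ 1 — hits 1, so not a primitive root.
g = 3: 3^48 ≡ 1 — hits 1, so not a primitive root.
g = 4: 4^48 ≡ 1 — hits 1, so not a primitive root.
g = 5: 5^48 ≡ 96; 5^32 ≡ 35 — none is 1, so 5 is a primitive root.
Hence the least primitive root of 97 is 5.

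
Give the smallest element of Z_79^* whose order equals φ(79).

φ(79) = 79 − 1 = 78 = 2 · 3 · 13.
g is a primitive root iff g^(78/q) ≢ 1 (mod 79) for each prime q ∈ {2, 3, 13}.
g = 2: 2^39 ≡ 1 — hits 1, so not a primitive root.
g = 3: 3^39 ≡ 78; 3^26 ≡ 23; 3^6 ≡ 18 — none is 1, so 3 is a primitive root.
The smallest primitive root modulo 79 is 3.

3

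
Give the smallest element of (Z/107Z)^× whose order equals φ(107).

φ(107) = 107 − 1 = 106 = 2 · 53.
Test candidates g = 2, 3, … against the prime factors q ∈ {2, 53} of φ(107): g is a generator iff g^(106/q) ≢ 1 for every such q.
g = 2: 2^53 ≡ 106; 2^2 ≡ 4 — none is 1, so 2 is a primitive root.
So 2 is the smallest generator of (Z/107Z)^×.

2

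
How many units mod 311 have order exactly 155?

120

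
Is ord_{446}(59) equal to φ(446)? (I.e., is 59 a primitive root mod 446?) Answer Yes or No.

No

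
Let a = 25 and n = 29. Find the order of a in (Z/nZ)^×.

Since 25 ∈ (Z/29Z)^×, its order divides φ(29) = 29 − 1 = 28 = 2^2 · 7.
Divisors of 28: 1, 2, 4, 7, 14, 28.
Test each divisor d:
25^1 ≡ 25
25^2 ≡ 16
25^4 ≡ 24
25^7 ≡ 1
Therefore the multiplicative order of 25 modulo 29 is 7.

7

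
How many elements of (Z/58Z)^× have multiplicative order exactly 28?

φ(58) = φ(2)·φ(29) = 1·28 = 28 = 2^2 · 7.
In a cyclic group of order 28, there are φ(d) elements of order d for each divisor d of 28, and zero for non-divisors.
28 = 2^2 · 7 divides 28, and φ(28) = 12.

12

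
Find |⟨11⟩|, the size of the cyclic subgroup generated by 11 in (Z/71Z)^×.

The order of 11 must divide φ(71) = 71 − 1 = 70 = 2 · 5 · 7.
Divisors of 70: 1, 2, 5, 7, 10, 14, 35, 70.
Test each divisor d:
11^1 ≡ 11 (mod 71)
11^2 ≡ 50 (mod 71)
11^5 ≡ 23 (mod 71)
11^7 ≡ 14 (mod 71)
11^10 ≡ 32 (mod 71)
11^14 ≡ 54 (mod 71)
11^35 ≡ 70 (mod 71)
11^70 ≡ 1 (mod 71) ✓
Hence ord(11) = 70.

70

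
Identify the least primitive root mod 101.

φ(101) = 101 − 1 = 100 = 2^2 · 5^2.
g is a primitive root iff g^(100/q) ≢ 1 (mod 101) for each prime q ∈ {2, 5}.
g = 2: 2^50 ≡ 100; 2^20 ≡ 95 — none is 1, so 2 is a primitive root.
So 2 is the smallest generator of (Z/101Z)^×.

2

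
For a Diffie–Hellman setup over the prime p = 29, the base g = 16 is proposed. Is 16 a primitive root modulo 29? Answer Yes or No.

No

φ(29) = 29 − 1 = 28 = 2^2 · 7.
An element g generates (Z/29Z)^× iff g^(28/q) ≢ 1 (mod 29) for each prime q ∈ {2, 7}.
16^14 ≡ 1 (mod 29)  [q = 2: ≡ 1 ✗]
16^4 ≡ 25 (mod 29)  [q = 7: ≢ 1 ✓]
16^14 ≡ 1 shows ord(16) | 14, strictly less than φ(29); not a primitive root.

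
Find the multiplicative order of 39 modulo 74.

ord(39) | φ(74) = φ(2)·φ(37) = 1·36 = 36 = 2^2 · 3^2.
Divisors of 36: 1, 2, 3, 4, 6, 9, 12, 18, 36.
Evaluate successive powers at the divisors of 36:
39^1 ≡ 39
39^2 ≡ 41
39^3 ≡ 45
39^4 ≡ 53
39^6 ≡ 27
39^9 ≡ 31
39^12 ≡ 63
39^18 ≡ 73
39^36 ≡ 1
Hence ord(39) = 36.

36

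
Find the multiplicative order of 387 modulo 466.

The order of 387 must divide φ(466) = φ(2)·φ(233) = 1·232 = 232 = 2^3 · 29.
Divisors of 232: 1, 2, 4, 8, 29, 58, 116, 232.
Check 387^d mod 466 for each divisor in increasing order:
387^1 ≡ 387
387^2 ≡ 183
387^4 ≡ 403
387^8 ≡ 241
387^29 ≡ 369
387^58 ≡ 89
387^116 ≡ 465
387^232 ≡ 1
Hence ord(387) = 232.

232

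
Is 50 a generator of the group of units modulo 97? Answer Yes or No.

No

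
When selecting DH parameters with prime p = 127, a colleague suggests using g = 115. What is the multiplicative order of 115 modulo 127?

Since 115 ∈ (Z/127Z)^×, its order divides φ(127) = 127 − 1 = 126 = 2 · 3^2 · 7.
Divisors of 126: 1, 2, 3, 6, 7, 9, 14, 18, 21, 42, 63, 126.
Check 115^d mod 127 for each divisor in increasing order:
115^1 ≡ 115 (mod 127)
115^2 ≡ 17 (mod 127)
115^3 ≡ 50 (mod 127)
115^6 ≡ 87 (mod 127)
115^7 ≡ 99 (mod 127)
115^9 ≡ 32 (mod 127)
115^14 ≡ 22 (mod 127)
115^18 ≡ 8 (mod 127)
115^21 ≡ 19 (mod 127)
115^42 ≡ 107 (mod 127)
115^63 ≡ 1 (mod 127) ✓
Therefore the multiplicative order of 115 modulo 127 is 63.

63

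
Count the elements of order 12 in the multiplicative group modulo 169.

4

φ(169) = φ(13^2) = 13·(13−1) = 156 = 2^2 · 3 · 13.
(Z/169Z)^× is cyclic (|G| = 156); a cyclic group of order m has exactly φ(d) elements of each order d | m, and none otherwise.
12 = 2^2 · 3 divides 156, and φ(12) = 4.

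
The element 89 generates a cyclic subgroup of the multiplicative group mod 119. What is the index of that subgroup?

8

The order of 89 must divide φ(119) = φ(7·17) = (7−1)·(17−1) = 6·16 = 96 = 2^5 · 3.
Divisors of 96: 1, 2, 3, 4, 6, 8, 12, 16, 24, 32, 48, 96.
Evaluate successive powers at the divisors of 96:
89^1 ≡ 89 (mod 119)
89^2 ≡ 67 (mod 119)
89^3 ≡ 13 (mod 119)
89^4 ≡ 86 (mod 119)
89^6 ≡ 50 (mod 119)
89^8 ≡ 18 (mod 119)
89^12 ≡ 1 (mod 119) ✓
The order of 89 is 12, so the subgroup it generates has 12 elements.
Index = |(Z/119Z)^×| / |⟨89⟩| = 96 / 12 = 8.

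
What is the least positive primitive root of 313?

φ(313) = 313 − 1 = 312 = 2^3 · 3 · 13.
Test candidates g = 2, 3, … against the prime factors q ∈ {2, 3, 13} of φ(313): g is a generator iff g^(312/q) ≢ 1 for every such q.
g = 2: 2^156 ≡ 1 — hits 1, so not a primitive root.
g = 3: 3^156 ≡ 1 — hits 1, so not a primitive root.
g = 4: 4^156 ≡ 1 — hits 1, so not a primitive root.
g = 5: 5^156 ≡ 312; 5^104 ≡ 1 — hits 1, so not a primitive root.
g = 6: 6^156 ≡ 1 — hits 1, so not a primitive root.
g = 7: 7^156 ≡ 312; 7^104 ≡ 1 — hits 1, so not a primitive root.
g = 8: 8^156 ≡ 1 — hits 1, so not a primitive root.
g = 9: 9^156 ≡ 1 — hits 1, so not a primitive root.
g = 10: 10^156 ≡ 312; 10^104 ≡ 214; 10^24 ≡ 103 — none is 1, so 10 is a primitive root.
Hence the least primitive root of 313 is 10.

10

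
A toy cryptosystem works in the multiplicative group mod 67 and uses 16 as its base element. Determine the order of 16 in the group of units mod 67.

33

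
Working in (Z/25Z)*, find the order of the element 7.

4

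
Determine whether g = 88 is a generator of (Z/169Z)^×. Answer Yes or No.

No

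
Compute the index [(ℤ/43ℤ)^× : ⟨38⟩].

2

By Lagrange's theorem, ord_43(38) divides φ(43) = 43 − 1 = 42 = 2 · 3 · 7.
Divisors of 42: 1, 2, 3, 6, 7, 14, 21, 42.
Evaluate successive powers at the divisors of 42:
38^1 ≡ 38 (mod 43)
38^2 ≡ 25 (mod 43)
38^3 ≡ 4 (mod 43)
38^6 ≡ 16 (mod 43)
38^7 ≡ 6 (mod 43)
38^14 ≡ 36 (mod 43)
38^21 ≡ 1 (mod 43) ✓
Thus |⟨38⟩| = ord(38) = 21.
[(Z/43Z)^× : ⟨38⟩] = 42/21 = 2.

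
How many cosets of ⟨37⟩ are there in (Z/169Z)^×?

By Lagrange's theorem, ord_169(37) divides φ(169) = φ(13^2) = 13·(13−1) = 156 = 2^2 · 3 · 13.
Divisors of 156: 1, 2, 3, 4, 6, 12, 13, 26, 39, 52, 78, 156.
Evaluate successive powers at the divisors of 156:
37^1 ≡ 37 (mod 169)
37^2 ≡ 17 (mod 169)
37^3 ≡ 122 (mod 169)
37^4 ≡ 120 (mod 169)
37^6 ≡ 12 (mod 169)
37^12 ≡ 144 (mod 169)
37^13 ≡ 89 (mod 169)
37^26 ≡ 147 (mod 169)
37^39 ≡ 70 (mod 169)
37^52 ≡ 146 (mod 169)
37^78 ≡ 168 (mod 169)
37^156 ≡ 1 (mod 169) ✓
So ord_169(37) = 156, hence |⟨37⟩| = 156.
The index is φ(169) / ord(37) = 156 / 156 = 1.

1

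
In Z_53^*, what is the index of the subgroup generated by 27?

1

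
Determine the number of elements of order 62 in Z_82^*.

φ(82) = φ(2)·φ(41) = 1·40 = 40 = 2^3 · 5.
(Z/82Z)^× is cyclic (|G| = 40); a cyclic group of order m has exactly φ(d) elements of each order d | m, and none otherwise.
62 does not divide 40, so no element of (Z/82Z)^× has order 62.

0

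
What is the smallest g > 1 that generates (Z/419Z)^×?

φ(419) = 419 − 1 = 418 = 2 · 11 · 19.
Test candidates g = 2, 3, … against the prime factors q ∈ {2, 11, 19} of φ(419): g is a generator iff g^(418/q) ≢ 1 for every such q.
g = 2: 2^209 ≡ 418; 2^38 ≡ 334; 2^22 ≡ 114 — none is 1, so 2 is a primitive root.
Hence the least primitive root of 419 is 2.

2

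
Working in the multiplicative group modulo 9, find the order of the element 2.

The order of 2 must divide φ(9) = φ(3^2) = 3·(3−1) = 6 = 2 · 3.
Divisors of 6: 1, 2, 3, 6.
Compute 2^d (mod 9) for the divisors d until we hit 1:
2^1 ≡ 2
2^2 ≡ 4
2^3 ≡ 8
2^6 ≡ 1
The smallest such exponent is 6, so the order of 2 is 6.

6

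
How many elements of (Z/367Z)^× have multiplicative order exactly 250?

0

φ(367) = 367 − 1 = 366 = 2 · 3 · 61.
In a cyclic group of order 366, there are φ(d) elements of order d for each divisor d of 366, and zero for non-divisors.
250 does not divide 366, so no element of (Z/367Z)^× has order 250.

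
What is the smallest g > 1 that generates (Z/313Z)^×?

10

φ(313) = 313 − 1 = 312 = 2^3 · 3 · 13.
g is a primitive root iff g^(312/q) ≢ 1 (mod 313) for each prime q ∈ {2, 3, 13}.
g = 2: 2^156 ≡ 1 — hits 1, so not a primitive root.
g = 3: 3^156 ≡ 1 — hits 1, so not a primitive root.
g = 4: 4^156 ≡ 1 — hits 1, so not a primitive root.
g = 5: 5^156 ≡ 312; 5^104 ≡ 1 — hits 1, so not a primitive root.
g = 6: 6^156 ≡ 1 — hits 1, so not a primitive root.
g = 7: 7^156 ≡ 312; 7^104 ≡ 1 — hits 1, so not a primitive root.
g = 8: 8^156 ≡ 1 — hits 1, so not a primitive root.
g = 9: 9^156 ≡ 1 — hits 1, so not a primitive root.
g = 10: 10^156 ≡ 312; 10^104 ≡ 214; 10^24 ≡ 103 — none is 1, so 10 is a primitive root.
Hence the least primitive root of 313 is 10.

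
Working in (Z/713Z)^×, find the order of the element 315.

33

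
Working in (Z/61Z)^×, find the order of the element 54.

60

By Lagrange's theorem, ord_61(54) divides φ(61) = 61 − 1 = 60 = 2^2 · 3 · 5.
Divisors of 60: 1, 2, 3, 4, 5, 6, 10, 12, 15, 20, 30, 60.
Evaluate successive powers at the divisors of 60:
54^1 ≡ 54
54^2 ≡ 49
54^3 ≡ 23
54^4 ≡ 22
54^5 ≡ 29
54^6 ≡ 41
54^10 ≡ 48
54^12 ≡ 34
54^15 ≡ 50
54^20 ≡ 47
54^30 ≡ 60
54^60 ≡ 1
Hence ord(54) = 60.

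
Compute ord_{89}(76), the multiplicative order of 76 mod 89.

88

The order of 76 must divide φ(89) = 89 − 1 = 88 = 2^3 · 11.
Divisors of 88: 1, 2, 4, 8, 11, 22, 44, 88.
Evaluate successive powers at the divisors of 88:
76^1 ≡ 76 (mod 89)
76^2 ≡ 80 (mod 89)
76^4 ≡ 81 (mod 89)
76^8 ≡ 64 (mod 89)
76^11 ≡ 12 (mod 89)
76^22 ≡ 55 (mod 89)
76^44 ≡ 88 (mod 89)
76^88 ≡ 1 (mod 89) ✓
The smallest such exponent is 88, so the order of 76 is 88.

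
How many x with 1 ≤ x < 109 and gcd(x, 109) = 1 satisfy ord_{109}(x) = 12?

4

φ(109) = 109 − 1 = 108 = 2^2 · 3^3.
Since (Z/109Z)^× is cyclic of order 108, the number of elements of order d is φ(d) when d | 108 and 0 otherwise.
12 = 2^2 · 3 divides 108, and φ(12) = 4.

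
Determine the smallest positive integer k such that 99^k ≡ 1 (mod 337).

Since 99 ∈ (Z/337Z)^×, its order divides φ(337) = 337 − 1 = 336 = 2^4 · 3 · 7.
Divisors of 336: 1, 2, 3, 4, 6, 7, 8, 12, 14, 16, 21, 24, 28, 42, 48, 56, 84, 112, 168, 336.
Evaluate successive powers at the divisors of 336:
99^1 ≡ 99
99^2 ≡ 28
99^3 ≡ 76
99^4 ≡ 110
99^6 ≡ 47
99^7 ≡ 272
99^8 ≡ 305
99^12 ≡ 187
99^14 ≡ 181
99^16 ≡ 13
99^21 ≡ 30
99^24 ≡ 258
99^28 ≡ 72
99^42 ≡ 226
99^48 ≡ 175
99^56 ≡ 129
99^84 ≡ 189
99^112 ≡ 128
99^168 ≡ 336
99^336 ≡ 1
So ord_337(99) = 336.

336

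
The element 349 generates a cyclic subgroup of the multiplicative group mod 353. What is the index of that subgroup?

8

Since 349 ∈ (Z/353Z)^×, its order divides φ(353) = 353 − 1 = 352 = 2^5 · 11.
Divisors of 352: 1, 2, 4, 8, 11, 16, 22, 32, 44, 88, 176, 352.
Compute 349^d (mod 353) for the divisors d until we hit 1:
349^1 ≡ 349
349^2 ≡ 16
349^4 ≡ 256
349^8 ≡ 231
349^11 ≡ 42
349^16 ≡ 58
349^22 ≡ 352
349^32 ≡ 187
349^44 ≡ 1
Thus |⟨349⟩| = ord(349) = 44.
Index = |(Z/353Z)^×| / |⟨349⟩| = 352 / 44 = 8.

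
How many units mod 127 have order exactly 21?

12

φ(127) = 127 − 1 = 126 = 2 · 3^2 · 7.
Since (Z/127Z)^× is cyclic of order 126, the number of elements of order d is φ(d) when d | 126 and 0 otherwise.
21 = 3 · 7 divides 126, and φ(21) = 12.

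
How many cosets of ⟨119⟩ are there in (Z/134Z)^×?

3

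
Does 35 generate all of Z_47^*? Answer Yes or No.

Yes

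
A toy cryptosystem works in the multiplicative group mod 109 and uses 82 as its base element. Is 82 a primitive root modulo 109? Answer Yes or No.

No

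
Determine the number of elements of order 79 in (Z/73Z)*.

φ(73) = 73 − 1 = 72 = 2^3 · 3^2.
In a cyclic group of order 72, there are φ(d) elements of order d for each divisor d of 72, and zero for non-divisors.
Since 79 ∤ 72, the count is 0.

0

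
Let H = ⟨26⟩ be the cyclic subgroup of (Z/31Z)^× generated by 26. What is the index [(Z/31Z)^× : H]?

5

Since 26 ∈ (Z/31Z)^×, its order divides φ(31) = 31 − 1 = 30 = 2 · 3 · 5.
Divisors of 30: 1, 2, 3, 5, 6, 10, 15, 30.
Evaluate successive powers at the divisors of 30:
26^1 ≡ 26
26^2 ≡ 25
26^3 ≡ 30
26^5 ≡ 6
26^6 ≡ 1
Thus |⟨26⟩| = ord(26) = 6.
The index is φ(31) / ord(26) = 30 / 6 = 5.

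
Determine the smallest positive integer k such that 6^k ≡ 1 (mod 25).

5

ord(6) | φ(25) = φ(5^2) = 5·(5−1) = 20 = 2^2 · 5.
Divisors of 20: 1, 2, 4, 5, 10, 20.
Evaluate successive powers at the divisors of 20:
6^1 ≡ 6
6^2 ≡ 11
6^4 ≡ 21
6^5 ≡ 1
The smallest such exponent is 5, so the order of 6 is 5.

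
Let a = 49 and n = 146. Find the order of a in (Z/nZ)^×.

ord(49) | φ(146) = φ(2)·φ(73) = 1·72 = 72 = 2^3 · 3^2.
Divisors of 72: 1, 2, 3, 4, 6, 8, 9, 12, 18, 24, 36, 72.
Check 49^d mod 146 for each divisor in increasing order:
49^1 ≡ 49 (mod 146)
49^2 ≡ 65 (mod 146)
49^3 ≡ 119 (mod 146)
49^4 ≡ 137 (mod 146)
49^6 ≡ 145 (mod 146)
49^8 ≡ 81 (mod 146)
49^9 ≡ 27 (mod 146)
49^12 ≡ 1 (mod 146) ✓
Hence ord(49) = 12.

12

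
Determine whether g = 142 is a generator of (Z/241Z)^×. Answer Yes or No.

Yes

φ(241) = 241 − 1 = 240 = 2^4 · 3 · 5.
142 is a primitive root mod 241 iff 142^(φ(241)/q) ≢ 1 for every prime q | φ(241), i.e. q ∈ {2, 3, 5}.
142^120 ≡ 240 (mod 241)  [q = 2: ≢ 1 ✓]
142^80 ≡ 225 (mod 241)  [q = 3: ≢ 1 ✓]
142^48 ≡ 98 (mod 241)  [q = 5: ≢ 1 ✓]
All checks pass, so 142 has order 240 and is a primitive root modulo 241.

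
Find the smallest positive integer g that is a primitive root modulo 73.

φ(73) = 73 − 1 = 72 = 2^3 · 3^2.
Test candidates g = 2, 3, … against the prime factors q ∈ {2, 3} of φ(73): g is a generator iff g^(72/q) ≢ 1 for every such q.
g = 2: 2^36 ≡ 1 — hits 1, so not a primitive root.
g = 3: 3^36 ≡ 1 — hits 1, so not a primitive root.
g = 4: 4^36 ≡ 1 — hits 1, so not a primitive root.
g = 5: 5^36 ≡ 72; 5^24 ≡ 8 — none is 1, so 5 is a primitive root.
The smallest primitive root modulo 73 is 5.

5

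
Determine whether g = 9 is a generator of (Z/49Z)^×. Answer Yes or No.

φ(49) = φ(7^2) = 7·(7−1) = 42 = 2 · 3 · 7.
9 is a primitive root mod 49 iff 9^(φ(49)/q) ≢ 1 for every prime q | φ(49), i.e. q ∈ {2, 3, 7}.
9^21 ≡ 1 (mod 49)  [q = 2: ≡ 1 ✗]
9^14 ≡ 18 (mod 49)  [q = 3: ≢ 1 ✓]
9^6 ≡ 36 (mod 49)  [q = 7: ≢ 1 ✓]
Since 9^21 ≡ 1, the order of 9 divides 21 < 42, so 9 is not a primitive root.

No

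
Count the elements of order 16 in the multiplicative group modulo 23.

φ(23) = 23 − 1 = 22 = 2 · 11.
In a cyclic group of order 22, there are φ(d) elements of order d for each divisor d of 22, and zero for non-divisors.
16 does not divide 22, so no element of (Z/23Z)^× has order 16.

0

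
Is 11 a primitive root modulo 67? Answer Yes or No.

Yes

φ(67) = 67 − 1 = 66 = 2 · 3 · 11.
It suffices to check that the order of 11 is not a proper divisor of 66: compute 11^(66/q) for q ∈ {2, 3, 11}.
11^33 ≡ 66 (mod 67)  [q = 2: ≢ 1 ✓]
11^22 ≡ 29 (mod 67)  [q = 3: ≢ 1 ✓]
11^6 ≡ 14 (mod 67)  [q = 11: ≢ 1 ✓]
All checks pass, so 11 has order 66 and is a primitive root modulo 67.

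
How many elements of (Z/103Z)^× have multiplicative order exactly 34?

16

φ(103) = 103 − 1 = 102 = 2 · 3 · 17.
In a cyclic group of order 102, there are φ(d) elements of order d for each divisor d of 102, and zero for non-divisors.
34 = 2 · 17 divides 102, and φ(34) = 16.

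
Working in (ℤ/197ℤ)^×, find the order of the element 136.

The order of 136 must divide φ(197) = 197 − 1 = 196 = 2^2 · 7^2.
Divisors of 196: 1, 2, 4, 7, 14, 28, 49, 98, 196.
Check 136^d mod 197 for each divisor in increasing order:
136^1 ≡ 136
136^2 ≡ 175
136^4 ≡ 90
136^7 ≡ 19
136^14 ≡ 164
136^28 ≡ 104
136^49 ≡ 196
136^98 ≡ 1
The smallest such exponent is 98, so the order of 136 is 98.

98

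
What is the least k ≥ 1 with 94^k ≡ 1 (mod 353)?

176

By Lagrange's theorem, ord_353(94) divides φ(353) = 353 − 1 = 352 = 2^5 · 11.
Divisors of 352: 1, 2, 4, 8, 11, 16, 22, 32, 44, 88, 176, 352.
Compute 94^d (mod 353) for the divisors d until we hit 1:
94^1 ≡ 94 (mod 353)
94^2 ≡ 11 (mod 353)
94^4 ≡ 121 (mod 353)
94^8 ≡ 168 (mod 353)
94^11 ≡ 36 (mod 353)
94^16 ≡ 337 (mod 353)
94^22 ≡ 237 (mod 353)
94^32 ≡ 256 (mod 353)
94^44 ≡ 42 (mod 353)
94^88 ≡ 352 (mod 353)
94^176 ≡ 1 (mod 353) ✓
Hence ord(94) = 176.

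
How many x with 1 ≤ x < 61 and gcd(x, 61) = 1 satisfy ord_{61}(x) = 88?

φ(61) = 61 − 1 = 60 = 2^2 · 3 · 5.
In a cyclic group of order 60, there are φ(d) elements of order d for each divisor d of 60, and zero for non-divisors.
Here 60 is not a multiple of 88, so there are no elements of order 88.

0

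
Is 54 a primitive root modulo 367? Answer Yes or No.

Yes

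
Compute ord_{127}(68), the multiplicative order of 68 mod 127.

9

Since 68 ∈ (Z/127Z)^×, its order divides φ(127) = 127 − 1 = 126 = 2 · 3^2 · 7.
Divisors of 126: 1, 2, 3, 6, 7, 9, 14, 18, 21, 42, 63, 126.
Test each divisor d:
68^1 ≡ 68 (mod 127)
68^2 ≡ 52 (mod 127)
68^3 ≡ 107 (mod 127)
68^6 ≡ 19 (mod 127)
68^7 ≡ 22 (mod 127)
68^9 ≡ 1 (mod 127) ✓
Therefore the multiplicative order of 68 modulo 127 is 9.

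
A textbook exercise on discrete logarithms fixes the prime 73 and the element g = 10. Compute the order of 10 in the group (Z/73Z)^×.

Since 10 ∈ (Z/73Z)^×, its order divides φ(73) = 73 − 1 = 72 = 2^3 · 3^2.
Divisors of 72: 1, 2, 3, 4, 6, 8, 9, 12, 18, 24, 36, 72.
Test each divisor d:
10^1 ≡ 10
10^2 ≡ 27
10^3 ≡ 51
10^4 ≡ 72
10^6 ≡ 46
10^8 ≡ 1
Hence ord(10) = 8.

8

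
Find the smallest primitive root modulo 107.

2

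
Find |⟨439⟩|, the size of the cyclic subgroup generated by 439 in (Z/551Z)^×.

Since 439 ∈ (Z/551Z)^×, its order divides φ(551) = φ(19·29) = (19−1)·(29−1) = 18·28 = 504 = 2^3 · 3^2 · 7.
Divisors of 504: 1, 2, 3, 4, 6, 7, 8, 9, 12, 14, 18, 21, 24, 28, 36, 42, 56, 63, 72, 84, 126, 168, 252, 504.
Compute 439^d (mod 551) for the divisors d until we hit 1:
439^1 ≡ 439 (mod 551)
439^2 ≡ 422 (mod 551)
439^3 ≡ 122 (mod 551)
439^4 ≡ 111 (mod 551)
439^6 ≡ 7 (mod 551)
439^7 ≡ 318 (mod 551)
439^8 ≡ 199 (mod 551)
439^9 ≡ 303 (mod 551)
439^12 ≡ 49 (mod 551)
439^14 ≡ 291 (mod 551)
439^18 ≡ 343 (mod 551)
439^21 ≡ 521 (mod 551)
439^24 ≡ 197 (mod 551)
439^28 ≡ 378 (mod 551)
439^36 ≡ 286 (mod 551)
439^42 ≡ 349 (mod 551)
439^56 ≡ 175 (mod 551)
439^63 ≡ 550 (mod 551)
439^72 ≡ 248 (mod 551)
439^84 ≡ 30 (mod 551)
439^126 ≡ 1 (mod 551) ✓
Therefore the multiplicative order of 439 modulo 551 is 126.

126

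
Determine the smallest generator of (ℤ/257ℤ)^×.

3

φ(257) = 257 − 1 = 256 = 2^8.
g is a primitive root iff g^(256/q) ≢ 1 (mod 257) for each prime q ∈ {2}.
g = 2: 2^128 ≡ 1 — hits 1, so not a primitive root.
g = 3: 3^128 ≡ 256 — none is 1, so 3 is a primitive root.
The smallest primitive root modulo 257 is 3.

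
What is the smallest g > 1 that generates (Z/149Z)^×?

2

φ(149) = 149 − 1 = 148 = 2^2 · 37.
Test candidates g = 2, 3, … against the prime factors q ∈ {2, 37} of φ(149): g is a generator iff g^(148/q) ≢ 1 for every such q.
g = 2: 2^74 ≡ 148; 2^4 ≡ 16 — none is 1, so 2 is a primitive root.
Hence the least primitive root of 149 is 2.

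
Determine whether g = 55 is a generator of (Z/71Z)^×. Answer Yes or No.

φ(71) = 71 − 1 = 70 = 2 · 5 · 7.
Test 55^(70/q) mod 71 for each prime factor q of 70:
55^35 ≡ 70 (mod 71)  [q = 2: ≢ 1 ✓]
55^14 ≡ 25 (mod 71)  [q = 5: ≢ 1 ✓]
55^10 ≡ 32 (mod 71)  [q = 7: ≢ 1 ✓]
Every test exponent gives a nontrivial residue, hence 55 generates the full group.

Yes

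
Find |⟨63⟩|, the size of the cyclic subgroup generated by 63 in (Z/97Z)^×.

32

ord(63) | φ(97) = 97 − 1 = 96 = 2^5 · 3.
Divisors of 96: 1, 2, 3, 4, 6, 8, 12, 16, 24, 32, 48, 96.
Evaluate successive powers at the divisors of 96:
63^1 ≡ 63
63^2 ≡ 89
63^3 ≡ 78
63^4 ≡ 64
63^6 ≡ 70
63^8 ≡ 22
63^12 ≡ 50
63^16 ≡ 96
63^24 ≡ 75
63^32 ≡ 1
Hence ord(63) = 32.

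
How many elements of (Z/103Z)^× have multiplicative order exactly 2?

φ(103) = 103 − 1 = 102 = 2 · 3 · 17.
In a cyclic group of order 102, there are φ(d) elements of order d for each divisor d of 102, and zero for non-divisors.
2 | 102, and φ(2) = 2 − 1 = 1.

1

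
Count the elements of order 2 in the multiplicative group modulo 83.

φ(83) = 83 − 1 = 82 = 2 · 41.
(Z/83Z)^× is cyclic (|G| = 82); a cyclic group of order m has exactly φ(d) elements of each order d | m, and none otherwise.
2 | 82, and φ(2) = 2 − 1 = 1.

1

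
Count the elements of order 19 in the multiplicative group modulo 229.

φ(229) = 229 − 1 = 228 = 2^2 · 3 · 19.
In a cyclic group of order 228, there are φ(d) elements of order d for each divisor d of 228, and zero for non-divisors.
19 | 228, and φ(19) = 19 − 1 = 18.

18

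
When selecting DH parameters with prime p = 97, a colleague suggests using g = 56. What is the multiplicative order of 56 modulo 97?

Since 56 ∈ (Z/97Z)^×, its order divides φ(97) = 97 − 1 = 96 = 2^5 · 3.
Divisors of 96: 1, 2, 3, 4, 6, 8, 12, 16, 24, 32, 48, 96.
Compute 56^d (mod 97) for the divisors d until we hit 1:
56^1 ≡ 56 (mod 97)
56^2 ≡ 32 (mod 97)
56^3 ≡ 46 (mod 97)
56^4 ≡ 54 (mod 97)
56^6 ≡ 79 (mod 97)
56^8 ≡ 6 (mod 97)
56^12 ≡ 33 (mod 97)
56^16 ≡ 36 (mod 97)
56^24 ≡ 22 (mod 97)
56^32 ≡ 35 (mod 97)
56^48 ≡ 96 (mod 97)
56^96 ≡ 1 (mod 97) ✓
So ord_97(56) = 96.

96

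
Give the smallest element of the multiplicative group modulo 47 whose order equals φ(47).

5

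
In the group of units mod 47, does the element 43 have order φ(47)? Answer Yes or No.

φ(47) = 47 − 1 = 46 = 2 · 23.
43 is a primitive root mod 47 iff 43^(φ(47)/q) ≢ 1 for every prime q | φ(47), i.e. q ∈ {2, 23}.
43^23 ≡ 46 (mod 47)  [q = 2: ≢ 1 ✓]
43^2 ≡ 16 (mod 47)  [q = 23: ≢ 1 ✓]
None equal 1, so ord_47(43) = 46: 43 is a primitive root.

Yes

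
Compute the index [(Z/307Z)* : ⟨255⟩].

ord(255) | φ(307) = 307 − 1 = 306 = 2 · 3^2 · 17.
Divisors of 306: 1, 2, 3, 6, 9, 17, 18, 34, 51, 102, 153, 306.
Compute 255^d (mod 307) for the divisors d until we hit 1:
255^1 ≡ 255 (mod 307)
255^2 ≡ 248 (mod 307)
255^3 ≡ 305 (mod 307)
255^6 ≡ 4 (mod 307)
255^9 ≡ 299 (mod 307)
255^17 ≡ 46 (mod 307)
255^18 ≡ 64 (mod 307)
255^34 ≡ 274 (mod 307)
255^51 ≡ 17 (mod 307)
255^102 ≡ 289 (mod 307)
255^153 ≡ 1 (mod 307) ✓
So ord_307(255) = 153, hence |⟨255⟩| = 153.
Index = |(Z/307Z)^×| / |⟨255⟩| = 306 / 153 = 2.

2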